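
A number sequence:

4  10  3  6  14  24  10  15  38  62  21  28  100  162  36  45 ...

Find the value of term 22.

Positions follow the repeating pattern AABB; grouping by letter gives 2 tracks.
Stream A = 4, 10, 14, 24, 38, 62, 100, 162: Fibonacci-style (each term is the sum of the two before it).
Stream B = 3, 6, 10, 15, 21, 28, 36, 45: triangular numbers n(n+1)/2 for n = 2, 3, ….
Position 22 falls in stream A as its term 12, giving 1110.

1110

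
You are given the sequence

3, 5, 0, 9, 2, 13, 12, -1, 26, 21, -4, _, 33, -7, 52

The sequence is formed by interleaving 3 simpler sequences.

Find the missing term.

Read the sequence 3 terms at a time; column i is its own pattern.
Track A is 3, 9, 12, 21, 33, which is Fibonacci-style (each term is the sum of the two before it).
Track B is 5, 2, -1, -4, -7, which is subtracting 3 each time.
Track C is 0, 13, 26, ?, 52, which is arithmetic with common difference +13.
The gap is track C's term 4; the rule gives 39.

39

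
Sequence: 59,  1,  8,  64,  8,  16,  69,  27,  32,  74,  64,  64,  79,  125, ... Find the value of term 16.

84

Taking every 3rd term gives 3 separate tracks.
Subsequence A: 59, 64, 69, 74, 79 (arithmetic, step +5).
Subsequence B: 1, 8, 27, 64, 125 (perfect cubes starting at 1³).
Subsequence C: 8, 16, 32, 64 (powers 2^3, 2^4, 2^5, …).
The 16th slot belongs to subsequence A; its 6th term is 84.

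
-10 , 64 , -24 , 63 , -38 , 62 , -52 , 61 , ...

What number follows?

Positions 1, 3, 5, … form one subsequence and positions 2, 4, 6, … form another.
Track A = -10, -24, -38, -52: linear: a_n = 4 − 14·n.
Track B = 64, 63, 62, 61: subtracting 1 each time.
Position 9 → track A, term 5 = -66.

-66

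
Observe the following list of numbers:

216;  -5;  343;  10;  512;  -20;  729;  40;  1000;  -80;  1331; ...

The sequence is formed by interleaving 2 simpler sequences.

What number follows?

The terms cycle through 2 interleaved subsequences.
Track A is 216, 343, 512, 729, 1000, 1331, which is the cubes 6³, 7³, 8³, ….
Track B is -5, 10, -20, 40, -80, which is a geometric progression (common ratio -2).
The 12th slot belongs to track B; its 6th term is 160.

160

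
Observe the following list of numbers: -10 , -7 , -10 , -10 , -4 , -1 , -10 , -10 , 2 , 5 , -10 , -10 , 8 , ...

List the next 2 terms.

11, -10

Positions follow the repeating pattern AABB; grouping by letter gives 2 tracks.
Subsequence A: -10, -7, -4, -1, 2, 5, 8 — linear: a_n = -13 + 3·n.
Subsequence B: -10, -10, -10, -10, -10, -10 — the constant sequence -10.
Position 14 → subsequence A, term 8 = 11.
Position 15 falls in subsequence B as its term 7, giving -10.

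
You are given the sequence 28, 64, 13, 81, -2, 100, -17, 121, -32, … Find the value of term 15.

Odd-indexed and even-indexed terms follow separate rules.
Track A: 28, 13, -2, -17, -32. Arithmetic, step −15.
Track B: 64, 81, 100, 121. The squares 8², 9², 10², ….
Position 15 → track A, term 8 = -77.

-77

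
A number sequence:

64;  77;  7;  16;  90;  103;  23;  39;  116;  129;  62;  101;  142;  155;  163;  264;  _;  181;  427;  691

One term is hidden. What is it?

Reading positions in blocks of 4 reveals the pattern AABB — 2 tracks woven together.
Subsequence A is 64, 77, 90, 103, 116, 129, 142, 155, ?, 181, which is arithmetic with common difference +13.
Subsequence B is 7, 16, 23, 39, 62, 101, 163, 264, 427, 691, which is Fibonacci-style (each term is the sum of the two before it).
The gap is subsequence A's term 9; the rule gives 168.

168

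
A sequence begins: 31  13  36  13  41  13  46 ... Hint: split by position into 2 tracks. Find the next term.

13

Odd-indexed and even-indexed terms follow separate rules.
Stream A: 31, 36, 41, 46 — arithmetic, step +5.
Stream B: 13, 13, 13 — the constant sequence 13.
Position 8 → stream B, term 4 = 13.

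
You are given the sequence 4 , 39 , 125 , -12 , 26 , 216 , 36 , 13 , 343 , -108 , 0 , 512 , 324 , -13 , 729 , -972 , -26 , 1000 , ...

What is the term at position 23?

-52

Split by position mod 3: positions 1, 4, 7, … form one track, and each other residue class forms its own.
Track A: 4, -12, 36, -108, 324, -972 — a geometric progression (common ratio -3).
Track B: 39, 26, 13, 0, -13, -26 — linear: a_n = 52 − 13·n.
Track C: 125, 216, 343, 512, 729, 1000 — the cubes 5³, 6³, 7³, ….
Term 23 comes from track B (its 8th entry): -52.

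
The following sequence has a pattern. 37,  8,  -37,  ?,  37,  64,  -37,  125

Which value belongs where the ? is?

27

Positions 1, 3, 5, … form one subsequence and positions 2, 4, 6, … form another.
Track A = 37, -37, 37, -37: oscillating between 37 and -37.
Track B = 8, ?, 64, 125: perfect cubes starting at 2³.
The gap is track B's term 2; the rule gives 27.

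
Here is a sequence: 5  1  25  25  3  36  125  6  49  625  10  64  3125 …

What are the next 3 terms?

Split by position mod 3: positions 1, 4, 7, … form one track, and each other residue class forms its own.
Track A = 5, 25, 125, 625, 3125: powers of 5.
Track B = 1, 3, 6, 10: triangular numbers starting at T_1.
Track C = 25, 36, 49, 64: consecutive squares n² from n = 5.
Term 14 comes from track B (its 5th entry): 15.
The 15th slot belongs to track C; its 5th term is 81.
Term 16 comes from track A (its 6th entry): 15625.

15, 81, 15625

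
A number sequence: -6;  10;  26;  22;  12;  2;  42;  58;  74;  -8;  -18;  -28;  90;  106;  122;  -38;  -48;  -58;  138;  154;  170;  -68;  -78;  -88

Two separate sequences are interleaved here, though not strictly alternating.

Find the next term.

The slot pattern repeats as AAABBB (period 6), so there are 2 interleaved tracks.
Track A: -6, 10, 26, 42, 58, 74, 90, 106, 122, 138, 154, 170 (linear: a_n = -22 + 16·n).
Track B: 22, 12, 2, -8, -18, -28, -38, -48, -58, -68, -78, -88 (arithmetic with common difference −10).
The 25th slot belongs to track A; its 13th term is 186.

186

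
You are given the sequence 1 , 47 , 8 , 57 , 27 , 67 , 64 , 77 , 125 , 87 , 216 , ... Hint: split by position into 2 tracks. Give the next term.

Taking every 2nd term gives 2 separate tracks.
Stream A: 1, 8, 27, 64, 125, 216 — consecutive cubes n³ from n = 1.
Stream B: 47, 57, 67, 77, 87 — adding 10 each time.
Position 12 falls in stream B as its term 6, giving 97.

97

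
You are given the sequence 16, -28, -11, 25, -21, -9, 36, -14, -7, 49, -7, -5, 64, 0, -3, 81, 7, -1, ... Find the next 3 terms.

Split by position mod 3: positions 1, 4, 7, … form one track, and each other residue class forms its own.
Stream A: 16, 25, 36, 49, 64, 81 (the squares 4², 5², 6², …).
Stream B: -28, -21, -14, -7, 0, 7 (arithmetic, step +7).
Stream C: -11, -9, -7, -5, -3, -1 (adding 2 each time).
Term 19 comes from stream A (its 7th entry): 100.
Position 20 falls in stream B as its term 7, giving 14.
Position 21 falls in stream C as its term 7, giving 1.

100, 14, 1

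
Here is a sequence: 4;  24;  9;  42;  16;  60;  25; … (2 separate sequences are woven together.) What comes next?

Odd-indexed and even-indexed terms follow separate rules.
Track A: 4, 9, 16, 25 (the squares 2², 3², 4², …).
Track B: 24, 42, 60 (arithmetic with common difference +18).
Position 8 → track B, term 4 = 78.

78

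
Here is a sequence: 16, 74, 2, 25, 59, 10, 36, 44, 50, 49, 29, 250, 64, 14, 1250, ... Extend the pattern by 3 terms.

81, -1, 6250

Read the sequence 3 terms at a time; column i is its own pattern.
Stream A = 16, 25, 36, 49, 64: consecutive squares n² from n = 4.
Stream B = 74, 59, 44, 29, 14: linear: a_n = 89 − 15·n.
Stream C = 2, 10, 50, 250, 1250: geometric with ratio 5.
Position 16 falls in stream A as its term 6, giving 81.
The 17th slot belongs to stream B; its 6th term is -1.
Position 18 falls in stream C as its term 6, giving 6250.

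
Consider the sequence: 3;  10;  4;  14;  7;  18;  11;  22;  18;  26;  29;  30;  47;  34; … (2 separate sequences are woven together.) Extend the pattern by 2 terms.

76, 38

The terms cycle through 2 interleaved subsequences.
Track A is 3, 4, 7, 11, 18, 29, 47, which is each term equals the sum of the previous two.
Track B is 10, 14, 18, 22, 26, 30, 34, which is arithmetic, step +4.
Term 15 comes from track A (its 8th entry): 76.
The 16th slot belongs to track B; its 8th term is 38.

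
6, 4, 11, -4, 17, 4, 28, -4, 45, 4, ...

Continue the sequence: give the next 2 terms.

73, -4

Odd-indexed and even-indexed terms follow separate rules.
Stream A: 6, 11, 17, 28, 45. Fibonacci-style (each term is the sum of the two before it).
Stream B: 4, -4, 4, -4, 4. Oscillating between 4 and -4.
The 11th slot belongs to stream A; its 6th term is 73.
Term 12 comes from stream B (its 6th entry): -4.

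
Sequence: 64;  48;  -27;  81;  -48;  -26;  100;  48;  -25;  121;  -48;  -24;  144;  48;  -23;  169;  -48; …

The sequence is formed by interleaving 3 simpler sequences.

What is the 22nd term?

Taking every 3rd term gives 3 separate tracks.
Subsequence A: 64, 81, 100, 121, 144, 169. The squares 8², 9², 10², ….
Subsequence B: 48, -48, 48, -48, 48, -48. The oscillation 48·(−1)^(n+1).
Subsequence C: -27, -26, -25, -24, -23. Arithmetic with common difference +1.
Term 22 comes from subsequence A (its 8th entry): 225.

225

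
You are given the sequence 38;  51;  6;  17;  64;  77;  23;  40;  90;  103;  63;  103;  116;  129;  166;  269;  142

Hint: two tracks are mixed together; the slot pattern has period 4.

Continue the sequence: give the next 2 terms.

155, 435

Reading positions in blocks of 4 reveals the pattern AABB — 2 tracks woven together.
Track A is 38, 51, 64, 77, 90, 103, 116, 129, 142, which is arithmetic, step +13.
Track B is 6, 17, 23, 40, 63, 103, 166, 269, which is a Fibonacci-like recurrence a_n = a_{n-1} + a_{n-2}.
Position 18 falls in track A as its term 10, giving 155.
Position 19 → track B, term 9 = 435.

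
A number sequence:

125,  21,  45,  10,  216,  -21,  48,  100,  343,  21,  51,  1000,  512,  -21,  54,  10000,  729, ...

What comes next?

21

Taking every 4th term gives 4 separate tracks.
Stream A: 125, 216, 343, 512, 729. Perfect cubes starting at 5³.
Stream B: 21, -21, 21, -21. Alternating ±21.
Stream C: 45, 48, 51, 54. Adding 3 each time.
Stream D: 10, 100, 1000, 10000. Powers of 10.
The 18th slot belongs to stream B; its 5th term is 21.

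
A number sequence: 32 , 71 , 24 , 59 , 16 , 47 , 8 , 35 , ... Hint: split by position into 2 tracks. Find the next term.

0

Taking every 2nd term gives 2 separate tracks.
Subsequence A is 32, 24, 16, 8, which is linear: a_n = 40 − 8·n.
Subsequence B is 71, 59, 47, 35, which is arithmetic with common difference −12.
Term 9 comes from subsequence A (its 5th entry): 0.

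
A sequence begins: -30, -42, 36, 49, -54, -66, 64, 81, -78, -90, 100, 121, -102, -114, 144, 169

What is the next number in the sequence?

-126

The slot pattern repeats as AABB (period 4), so there are 2 interleaved tracks.
Track A = -30, -42, -54, -66, -78, -90, -102, -114: linear: a_n = -18 − 12·n.
Track B = 36, 49, 64, 81, 100, 121, 144, 169: consecutive squares n² from n = 6.
The 17th slot belongs to track A; its 9th term is -126.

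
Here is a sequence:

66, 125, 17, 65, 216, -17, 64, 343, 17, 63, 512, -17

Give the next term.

Taking every 3rd term gives 3 separate tracks.
Track A = 66, 65, 64, 63: subtracting 1 each time.
Track B = 125, 216, 343, 512: consecutive cubes n³ from n = 5.
Track C = 17, -17, 17, -17: the oscillation 17·(−1)^(n+1).
Position 13 falls in track A as its term 5, giving 62.

62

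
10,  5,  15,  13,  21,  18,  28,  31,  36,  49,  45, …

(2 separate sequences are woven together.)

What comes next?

The terms cycle through 2 interleaved subsequences.
Stream A: 10, 15, 21, 28, 36, 45. Triangular numbers starting at T_4.
Stream B: 5, 13, 18, 31, 49. A Fibonacci-like recurrence a_n = a_{n-1} + a_{n-2}.
Position 12 falls in stream B as its term 6, giving 80.

80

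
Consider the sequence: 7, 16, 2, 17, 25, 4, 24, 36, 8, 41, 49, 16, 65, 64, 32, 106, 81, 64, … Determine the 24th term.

256

Read the sequence 3 terms at a time; column i is its own pattern.
Stream A: 7, 17, 24, 41, 65, 106. A Fibonacci-like recurrence a_n = a_{n-1} + a_{n-2}.
Stream B: 16, 25, 36, 49, 64, 81. Consecutive squares n² from n = 4.
Stream C: 2, 4, 8, 16, 32, 64. Successive powers of 2.
The 24th slot belongs to stream C; its 8th term is 256.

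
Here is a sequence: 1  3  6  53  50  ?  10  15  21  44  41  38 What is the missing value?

47

Positions follow the repeating pattern AAABBB; grouping by letter gives 2 tracks.
Track A = 1, 3, 6, 10, 15, 21: the triangular numbers T_1, T_2, ….
Track B = 53, 50, ?, 44, 41, 38: subtracting 3 each time.
So the missing entry in track B is 47.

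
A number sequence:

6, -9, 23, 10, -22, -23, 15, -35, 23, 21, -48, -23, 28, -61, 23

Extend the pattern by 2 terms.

Read the sequence 3 terms at a time; column i is its own pattern.
Track A is 6, 10, 15, 21, 28, which is triangular numbers starting at T_3.
Track B is -9, -22, -35, -48, -61, which is arithmetic with common difference −13.
Track C is 23, -23, 23, -23, 23, which is the oscillation 23·(−1)^(n+1).
Position 16 falls in track A as its term 6, giving 36.
The 17th slot belongs to track B; its 6th term is -74.

36, -74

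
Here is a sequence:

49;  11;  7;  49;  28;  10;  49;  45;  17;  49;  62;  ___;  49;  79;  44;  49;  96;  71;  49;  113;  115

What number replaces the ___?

27

Taking every 3rd term gives 3 separate tracks.
Subsequence A: 49, 49, 49, 49, 49, 49, 49. The constant sequence 49.
Subsequence B: 11, 28, 45, 62, 79, 96, 113. Arithmetic with common difference +17.
Subsequence C: 7, 10, 17, ?, 44, 71, 115. A Fibonacci-like recurrence a_n = a_{n-1} + a_{n-2}.
The gap is subsequence C's term 4; the rule gives 27.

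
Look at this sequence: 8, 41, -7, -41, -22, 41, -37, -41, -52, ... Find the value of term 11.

-67

Odd-indexed and even-indexed terms follow separate rules.
Track A: 8, -7, -22, -37, -52 (subtracting 15 each time).
Track B: 41, -41, 41, -41 (oscillating between 41 and -41).
The 11th slot belongs to track A; its 6th term is -67.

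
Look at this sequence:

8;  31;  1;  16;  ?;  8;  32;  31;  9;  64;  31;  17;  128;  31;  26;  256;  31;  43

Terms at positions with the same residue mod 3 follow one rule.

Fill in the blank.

31

The terms cycle through 3 interleaved subsequences.
Track A: 8, 16, 32, 64, 128, 256 — successive powers of 2.
Track B: 31, ?, 31, 31, 31, 31 — always 31.
Track C: 1, 8, 9, 17, 26, 43 — each term equals the sum of the previous two.
Track B's pattern makes the blank 31.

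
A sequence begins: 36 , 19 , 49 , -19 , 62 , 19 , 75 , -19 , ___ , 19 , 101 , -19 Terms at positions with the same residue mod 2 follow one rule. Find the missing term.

88

The terms cycle through 2 interleaved subsequences.
Track A: 36, 49, 62, 75, ?, 101 (arithmetic with common difference +13).
Track B: 19, -19, 19, -19, 19, -19 (alternating ±19).
The gap is track A's term 5; the rule gives 88.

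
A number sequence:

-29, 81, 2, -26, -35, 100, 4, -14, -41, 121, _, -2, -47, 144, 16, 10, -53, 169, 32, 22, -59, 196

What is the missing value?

8

The terms cycle through 4 interleaved subsequences.
Track A is -29, -35, -41, -47, -53, -59, which is subtracting 6 each time.
Track B is 81, 100, 121, 144, 169, 196, which is perfect squares starting at 9².
Track C is 2, 4, ?, 16, 32, which is powers 2^1, 2^2, 2^3, ….
Track D is -26, -14, -2, 10, 22, which is adding 12 each time.
The gap is track C's term 3; the rule gives 8.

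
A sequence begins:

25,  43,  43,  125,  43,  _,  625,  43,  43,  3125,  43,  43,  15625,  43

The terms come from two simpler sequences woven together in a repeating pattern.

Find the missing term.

Reading positions in blocks of 3 reveals the pattern ABB — 2 tracks woven together.
Track A = 25, 125, 625, 3125, 15625: powers of 5.
Track B = 43, 43, 43, ?, 43, 43, 43, 43, 43: always 43.
Track B's pattern makes the blank 43.

43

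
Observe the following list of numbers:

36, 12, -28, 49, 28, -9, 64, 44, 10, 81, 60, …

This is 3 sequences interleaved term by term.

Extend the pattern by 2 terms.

29, 100

Split by position mod 3 into 3 tracks.
Stream A: 36, 49, 64, 81 — the squares 6², 7², 8², ….
Stream B: 12, 28, 44, 60 — arithmetic with common difference +16.
Stream C: -28, -9, 10 — adding 19 each time.
Term 12 comes from stream C (its 4th entry): 29.
Position 13 → stream A, term 5 = 100.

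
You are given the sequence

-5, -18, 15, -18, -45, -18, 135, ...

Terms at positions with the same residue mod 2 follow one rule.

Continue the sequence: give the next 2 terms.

-18, -405

The terms cycle through 2 interleaved subsequences.
Subsequence A = -5, 15, -45, 135: multiplying by -3 each time.
Subsequence B = -18, -18, -18: always -18.
Position 8 → subsequence B, term 4 = -18.
Position 9 falls in subsequence A as its term 5, giving -405.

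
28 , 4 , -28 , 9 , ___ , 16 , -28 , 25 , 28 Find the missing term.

The terms cycle through 2 interleaved subsequences.
Subsequence A: 28, -28, ?, -28, 28 — alternating ±28.
Subsequence B: 4, 9, 16, 25 — perfect squares starting at 2².
Filling subsequence A at index 3 by its rule yields 28.

28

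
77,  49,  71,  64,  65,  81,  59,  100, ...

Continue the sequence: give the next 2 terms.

The terms cycle through 2 interleaved subsequences.
Subsequence A is 77, 71, 65, 59, which is linear: a_n = 83 − 6·n.
Subsequence B is 49, 64, 81, 100, which is the squares 7², 8², 9², ….
Position 9 → subsequence A, term 5 = 53.
Position 10 falls in subsequence B as its term 5, giving 121.

53, 121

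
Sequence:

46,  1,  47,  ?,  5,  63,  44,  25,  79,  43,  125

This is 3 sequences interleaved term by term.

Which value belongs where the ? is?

Taking every 3rd term gives 3 separate tracks.
Track A is 46, ?, 44, 43, which is arithmetic with common difference −1.
Track B is 1, 5, 25, 125, which is successive powers of 5.
Track C is 47, 63, 79, which is arithmetic, step +16.
Filling track A at index 2 by its rule yields 45.

45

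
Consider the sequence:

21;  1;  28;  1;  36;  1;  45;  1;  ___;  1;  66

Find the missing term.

Split by position mod 2 into 2 tracks.
Stream A = 21, 28, 36, 45, ?, 66: the triangular numbers T_6, T_7, ….
Stream B = 1, 1, 1, 1, 1: always 1.
Stream A's pattern makes the blank 55.

55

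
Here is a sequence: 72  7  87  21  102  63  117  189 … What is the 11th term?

Taking every 2nd term gives 2 separate tracks.
Track A: 72, 87, 102, 117. Linear: a_n = 57 + 15·n.
Track B: 7, 21, 63, 189. Multiplying by 3 each time.
Position 11 falls in track A as its term 6, giving 147.

147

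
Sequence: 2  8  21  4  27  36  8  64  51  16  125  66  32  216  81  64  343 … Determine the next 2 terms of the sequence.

Split by position mod 3 into 3 tracks.
Stream A is 2, 4, 8, 16, 32, 64, which is powers 2^1, 2^2, 2^3, ….
Stream B is 8, 27, 64, 125, 216, 343, which is consecutive cubes n³ from n = 2.
Stream C is 21, 36, 51, 66, 81, which is linear: a_n = 6 + 15·n.
Term 18 comes from stream C (its 6th entry): 96.
Term 19 comes from stream A (its 7th entry): 128.

96, 128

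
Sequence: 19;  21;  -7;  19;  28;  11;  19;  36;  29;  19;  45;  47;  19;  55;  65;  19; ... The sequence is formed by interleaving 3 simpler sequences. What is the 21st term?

101

Read the sequence 3 terms at a time; column i is its own pattern.
Track A = 19, 19, 19, 19, 19, 19: always 19.
Track B = 21, 28, 36, 45, 55: triangular numbers n(n+1)/2 for n = 6, 7, ….
Track C = -7, 11, 29, 47, 65: arithmetic with common difference +18.
Term 21 comes from track C (its 7th entry): 101.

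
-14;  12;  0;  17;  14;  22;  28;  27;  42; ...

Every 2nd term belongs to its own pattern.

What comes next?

32

Positions 1, 3, 5, … form one subsequence and positions 2, 4, 6, … form another.
Stream A: -14, 0, 14, 28, 42 — arithmetic, step +14.
Stream B: 12, 17, 22, 27 — arithmetic, step +5.
Position 10 → stream B, term 5 = 32.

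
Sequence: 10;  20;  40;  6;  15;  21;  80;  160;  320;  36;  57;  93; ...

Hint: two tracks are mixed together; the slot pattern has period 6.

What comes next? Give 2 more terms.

640, 1280

Positions follow the repeating pattern AAABBB; grouping by letter gives 2 tracks.
Subsequence A: 10, 20, 40, 80, 160, 320 — geometric with ratio 2.
Subsequence B: 6, 15, 21, 36, 57, 93 — Fibonacci-style (each term is the sum of the two before it).
The 13th slot belongs to subsequence A; its 7th term is 640.
Position 14 → subsequence A, term 8 = 1280.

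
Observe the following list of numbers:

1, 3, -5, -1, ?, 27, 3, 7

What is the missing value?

9

Reading positions in blocks of 4 reveals the pattern AABB — 2 tracks woven together.
Track A: 1, 3, ?, 27 (powers 3^0, 3^1, 3^2, …).
Track B: -5, -1, 3, 7 (arithmetic, step +4).
Track A's pattern makes the blank 9.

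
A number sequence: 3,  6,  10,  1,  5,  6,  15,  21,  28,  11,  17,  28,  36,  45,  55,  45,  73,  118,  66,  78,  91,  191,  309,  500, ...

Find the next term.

Positions follow the repeating pattern AAABBB; grouping by letter gives 2 tracks.
Subsequence A = 3, 6, 10, 15, 21, 28, 36, 45, 55, 66, 78, 91: triangular numbers n(n+1)/2 for n = 2, 3, ….
Subsequence B = 1, 5, 6, 11, 17, 28, 45, 73, 118, 191, 309, 500: each term equals the sum of the previous two.
Position 25 → subsequence A, term 13 = 105.

105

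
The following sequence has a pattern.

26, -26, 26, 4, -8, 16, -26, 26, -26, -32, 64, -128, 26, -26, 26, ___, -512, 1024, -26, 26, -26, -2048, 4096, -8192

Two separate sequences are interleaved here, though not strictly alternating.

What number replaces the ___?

Reading positions in blocks of 6 reveals the pattern AAABBB — 2 tracks woven together.
Track A is 26, -26, 26, -26, 26, -26, 26, -26, 26, -26, 26, -26, which is alternating ±26.
Track B is 4, -8, 16, -32, 64, -128, ?, -512, 1024, -2048, 4096, -8192, which is geometric with ratio -2.
Track B's pattern makes the blank 256.

256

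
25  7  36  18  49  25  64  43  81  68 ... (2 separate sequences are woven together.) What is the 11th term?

The terms cycle through 2 interleaved subsequences.
Subsequence A = 25, 36, 49, 64, 81: perfect squares starting at 5².
Subsequence B = 7, 18, 25, 43, 68: a Fibonacci-like recurrence a_n = a_{n-1} + a_{n-2}.
Position 11 falls in subsequence A as its term 6, giving 100.

100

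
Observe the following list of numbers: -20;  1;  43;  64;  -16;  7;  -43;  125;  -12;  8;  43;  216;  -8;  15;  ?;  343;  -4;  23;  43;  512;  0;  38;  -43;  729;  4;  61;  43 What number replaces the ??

-43

The terms cycle through 4 interleaved subsequences.
Track A: -20, -16, -12, -8, -4, 0, 4. Arithmetic, step +4.
Track B: 1, 7, 8, 15, 23, 38, 61. Fibonacci-style (each term is the sum of the two before it).
Track C: 43, -43, 43, ?, 43, -43, 43. Alternating ±43.
Track D: 64, 125, 216, 343, 512, 729. Perfect cubes starting at 4³.
The gap is track C's term 4; the rule gives -43.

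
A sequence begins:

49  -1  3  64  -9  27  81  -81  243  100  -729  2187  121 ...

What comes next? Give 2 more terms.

Positions follow the repeating pattern ABB; grouping by letter gives 2 tracks.
Stream A: 49, 64, 81, 100, 121. The squares 7², 8², 9², ….
Stream B: -1, 3, -9, 27, -81, 243, -729, 2187. Geometric, ×-3 each step.
Term 14 comes from stream B (its 9th entry): -6561.
Term 15 comes from stream B (its 10th entry): 19683.

-6561, 19683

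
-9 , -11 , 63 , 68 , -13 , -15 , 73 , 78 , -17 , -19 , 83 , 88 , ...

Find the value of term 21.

-29

Positions follow the repeating pattern AABB; grouping by letter gives 2 tracks.
Track A = -9, -11, -13, -15, -17, -19: arithmetic with common difference −2.
Track B = 63, 68, 73, 78, 83, 88: adding 5 each time.
Position 21 → track A, term 11 = -29.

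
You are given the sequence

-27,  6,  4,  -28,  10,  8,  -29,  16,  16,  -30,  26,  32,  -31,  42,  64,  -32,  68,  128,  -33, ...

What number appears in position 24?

Split by position mod 3 into 3 tracks.
Subsequence A: -27, -28, -29, -30, -31, -32, -33. Arithmetic, step −1.
Subsequence B: 6, 10, 16, 26, 42, 68. Fibonacci-style (each term is the sum of the two before it).
Subsequence C: 4, 8, 16, 32, 64, 128. Successive powers of 2.
Position 24 falls in subsequence C as its term 8, giving 512.

512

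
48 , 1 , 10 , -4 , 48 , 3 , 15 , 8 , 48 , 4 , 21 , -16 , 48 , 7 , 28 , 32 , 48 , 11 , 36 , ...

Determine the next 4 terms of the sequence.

-64, 48, 18, 45

Split by position mod 4: positions 1, 5, 9, … form one track, and each other residue class forms its own.
Track A: 48, 48, 48, 48, 48. The constant sequence 48.
Track B: 1, 3, 4, 7, 11. Each term equals the sum of the previous two.
Track C: 10, 15, 21, 28, 36. The triangular numbers T_4, T_5, ….
Track D: -4, 8, -16, 32. Geometric with ratio -2.
Position 20 falls in track D as its term 5, giving -64.
Position 21 falls in track A as its term 6, giving 48.
The 22nd slot belongs to track B; its 6th term is 18.
Position 23 → track C, term 6 = 45.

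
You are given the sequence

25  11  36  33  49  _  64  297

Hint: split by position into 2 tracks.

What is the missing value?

Positions 1, 3, 5, … form one subsequence and positions 2, 4, 6, … form another.
Subsequence A = 25, 36, 49, 64: the squares 5², 6², 7², ….
Subsequence B = 11, 33, ?, 297: geometric with ratio 3.
Subsequence B's pattern makes the blank 99.

99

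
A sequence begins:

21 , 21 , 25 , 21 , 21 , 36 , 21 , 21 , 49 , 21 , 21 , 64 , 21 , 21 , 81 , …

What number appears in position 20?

21

Reading positions in blocks of 3 reveals the pattern AAB — 2 tracks woven together.
Track A = 21, 21, 21, 21, 21, 21, 21, 21, 21, 21: always 21.
Track B = 25, 36, 49, 64, 81: consecutive squares n² from n = 5.
Position 20 → track A, term 14 = 21.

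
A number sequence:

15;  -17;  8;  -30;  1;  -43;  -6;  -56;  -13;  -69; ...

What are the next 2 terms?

-20, -82

Odd-indexed and even-indexed terms follow separate rules.
Subsequence A = 15, 8, 1, -6, -13: arithmetic, step −7.
Subsequence B = -17, -30, -43, -56, -69: subtracting 13 each time.
Position 11 falls in subsequence A as its term 6, giving -20.
Position 12 → subsequence B, term 6 = -82.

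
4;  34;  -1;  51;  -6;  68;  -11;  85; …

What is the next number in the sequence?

-16

Split by position mod 2 into 2 tracks.
Track A: 4, -1, -6, -11 (arithmetic with common difference −5).
Track B: 34, 51, 68, 85 (arithmetic, step +17).
Position 9 falls in track A as its term 5, giving -16.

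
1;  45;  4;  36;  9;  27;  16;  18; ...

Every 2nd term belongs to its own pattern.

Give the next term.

25

Split by position mod 2 into 2 tracks.
Track A = 1, 4, 9, 16: perfect squares starting at 1².
Track B = 45, 36, 27, 18: arithmetic with common difference −9.
Position 9 → track A, term 5 = 25.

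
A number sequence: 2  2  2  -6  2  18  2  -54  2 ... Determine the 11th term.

2

Odd-indexed and even-indexed terms follow separate rules.
Subsequence A: 2, 2, 2, 2, 2 — the constant sequence 2.
Subsequence B: 2, -6, 18, -54 — multiplying by -3 each time.
Term 11 comes from subsequence A (its 6th entry): 2.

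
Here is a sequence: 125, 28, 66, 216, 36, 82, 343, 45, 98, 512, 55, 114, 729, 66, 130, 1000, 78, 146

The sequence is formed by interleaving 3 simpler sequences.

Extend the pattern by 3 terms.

1331, 91, 162

Read the sequence 3 terms at a time; column i is its own pattern.
Track A is 125, 216, 343, 512, 729, 1000, which is the cubes 5³, 6³, 7³, ….
Track B is 28, 36, 45, 55, 66, 78, which is triangular numbers n(n+1)/2 for n = 7, 8, ….
Track C is 66, 82, 98, 114, 130, 146, which is linear: a_n = 50 + 16·n.
Term 19 comes from track A (its 7th entry): 1331.
Term 20 comes from track B (its 7th entry): 91.
Position 21 falls in track C as its term 7, giving 162.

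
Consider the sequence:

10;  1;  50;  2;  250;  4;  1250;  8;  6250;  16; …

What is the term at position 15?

781250

Positions 1, 3, 5, … form one subsequence and positions 2, 4, 6, … form another.
Subsequence A: 10, 50, 250, 1250, 6250 — a geometric progression (common ratio 5).
Subsequence B: 1, 2, 4, 8, 16 — powers of 2.
Term 15 comes from subsequence A (its 8th entry): 781250.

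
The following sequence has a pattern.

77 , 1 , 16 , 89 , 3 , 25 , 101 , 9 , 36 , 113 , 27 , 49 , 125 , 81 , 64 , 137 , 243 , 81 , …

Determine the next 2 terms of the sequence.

149, 729

The terms cycle through 3 interleaved subsequences.
Subsequence A is 77, 89, 101, 113, 125, 137, which is arithmetic with common difference +12.
Subsequence B is 1, 3, 9, 27, 81, 243, which is successive powers of 3.
Subsequence C is 16, 25, 36, 49, 64, 81, which is the squares 4², 5², 6², ….
Position 19 → subsequence A, term 7 = 149.
The 20th slot belongs to subsequence B; its 7th term is 729.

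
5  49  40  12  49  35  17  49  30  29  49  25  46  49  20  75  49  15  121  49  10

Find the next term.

196

Read the sequence 3 terms at a time; column i is its own pattern.
Stream A: 5, 12, 17, 29, 46, 75, 121 — Fibonacci-style (each term is the sum of the two before it).
Stream B: 49, 49, 49, 49, 49, 49, 49 — constant 49.
Stream C: 40, 35, 30, 25, 20, 15, 10 — linear: a_n = 45 − 5·n.
Position 22 → stream A, term 8 = 196.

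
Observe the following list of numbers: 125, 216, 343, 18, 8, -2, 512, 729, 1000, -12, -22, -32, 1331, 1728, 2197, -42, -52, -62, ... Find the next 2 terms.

The slot pattern repeats as AAABBB (period 6), so there are 2 interleaved tracks.
Stream A = 125, 216, 343, 512, 729, 1000, 1331, 1728, 2197: the cubes 5³, 6³, 7³, ….
Stream B = 18, 8, -2, -12, -22, -32, -42, -52, -62: arithmetic with common difference −10.
Position 19 → stream A, term 10 = 2744.
Term 20 comes from stream A (its 11th entry): 3375.

2744, 3375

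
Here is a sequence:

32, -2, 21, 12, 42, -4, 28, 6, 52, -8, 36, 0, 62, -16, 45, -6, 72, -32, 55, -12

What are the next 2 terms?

82, -64

Taking every 4th term gives 4 separate tracks.
Stream A: 32, 42, 52, 62, 72. Arithmetic with common difference +10.
Stream B: -2, -4, -8, -16, -32. Geometric, ×2 each step.
Stream C: 21, 28, 36, 45, 55. The triangular numbers T_6, T_7, ….
Stream D: 12, 6, 0, -6, -12. Linear: a_n = 18 − 6·n.
Term 21 comes from stream A (its 6th entry): 82.
Position 22 → stream B, term 6 = -64.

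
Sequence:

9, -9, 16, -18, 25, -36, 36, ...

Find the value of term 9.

Positions 1, 3, 5, … form one subsequence and positions 2, 4, 6, … form another.
Track A: 9, 16, 25, 36 — the squares 3², 4², 5², ….
Track B: -9, -18, -36 — geometric, ×2 each step.
Position 9 → track A, term 5 = 49.

49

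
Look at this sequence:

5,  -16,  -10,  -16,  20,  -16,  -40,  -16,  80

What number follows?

Taking every 2nd term gives 2 separate tracks.
Track A: 5, -10, 20, -40, 80 — geometric, ×-2 each step.
Track B: -16, -16, -16, -16 — constant -16.
Position 10 → track B, term 5 = -16.

-16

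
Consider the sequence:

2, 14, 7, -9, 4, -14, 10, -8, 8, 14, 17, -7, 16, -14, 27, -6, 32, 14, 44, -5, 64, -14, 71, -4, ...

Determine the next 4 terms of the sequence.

128, 14, 115, -3

The terms cycle through 4 interleaved subsequences.
Track A: 2, 4, 8, 16, 32, 64 (powers 2^1, 2^2, 2^3, …).
Track B: 14, -14, 14, -14, 14, -14 (alternating ±14).
Track C: 7, 10, 17, 27, 44, 71 (each term equals the sum of the previous two).
Track D: -9, -8, -7, -6, -5, -4 (linear: a_n = -10 + n).
Position 25 falls in track A as its term 7, giving 128.
The 26th slot belongs to track B; its 7th term is 14.
Position 27 → track C, term 7 = 115.
The 28th slot belongs to track D; its 7th term is -3.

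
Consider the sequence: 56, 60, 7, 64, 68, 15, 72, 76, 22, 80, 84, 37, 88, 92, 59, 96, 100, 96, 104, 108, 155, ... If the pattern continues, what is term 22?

112

Reading positions in blocks of 3 reveals the pattern AAB — 2 tracks woven together.
Track A is 56, 60, 64, 68, 72, 76, 80, 84, 88, 92, 96, 100, 104, 108, which is arithmetic with common difference +4.
Track B is 7, 15, 22, 37, 59, 96, 155, which is a Fibonacci-like recurrence a_n = a_{n-1} + a_{n-2}.
Term 22 comes from track A (its 15th entry): 112.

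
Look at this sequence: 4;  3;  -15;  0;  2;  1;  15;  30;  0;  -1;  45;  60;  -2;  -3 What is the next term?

75

The slot pattern repeats as AABB (period 4), so there are 2 interleaved tracks.
Track A: 4, 3, 2, 1, 0, -1, -2, -3 — subtracting 1 each time.
Track B: -15, 0, 15, 30, 45, 60 — adding 15 each time.
Position 15 → track B, term 7 = 75.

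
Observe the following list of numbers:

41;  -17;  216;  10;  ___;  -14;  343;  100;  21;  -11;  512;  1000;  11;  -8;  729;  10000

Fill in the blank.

31

Split by position mod 4: positions 1, 5, 9, … form one track, and each other residue class forms its own.
Track A: 41, ?, 21, 11. Linear: a_n = 51 − 10·n.
Track B: -17, -14, -11, -8. Arithmetic with common difference +3.
Track C: 216, 343, 512, 729. Perfect cubes starting at 6³.
Track D: 10, 100, 1000, 10000. Powers 10^1, 10^2, 10^3, ….
The gap is track A's term 2; the rule gives 31.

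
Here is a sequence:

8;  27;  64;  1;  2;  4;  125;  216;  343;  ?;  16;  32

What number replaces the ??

8

The slot pattern repeats as AAABBB (period 6), so there are 2 interleaved tracks.
Track A: 8, 27, 64, 125, 216, 343. The cubes 2³, 3³, 4³, ….
Track B: 1, 2, 4, ?, 16, 32. Successive powers of 2.
The gap is track B's term 4; the rule gives 8.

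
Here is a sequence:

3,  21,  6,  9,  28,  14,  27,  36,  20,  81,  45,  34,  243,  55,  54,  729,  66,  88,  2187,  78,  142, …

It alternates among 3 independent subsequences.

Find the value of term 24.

Taking every 3rd term gives 3 separate tracks.
Track A = 3, 9, 27, 81, 243, 729, 2187: successive powers of 3.
Track B = 21, 28, 36, 45, 55, 66, 78: the triangular numbers T_6, T_7, ….
Track C = 6, 14, 20, 34, 54, 88, 142: a Fibonacci-like recurrence a_n = a_{n-1} + a_{n-2}.
Term 24 comes from track C (its 8th entry): 230.

230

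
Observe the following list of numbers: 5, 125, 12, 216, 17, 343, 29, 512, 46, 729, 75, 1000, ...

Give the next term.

Split by position mod 2 into 2 tracks.
Track A: 5, 12, 17, 29, 46, 75. Each term equals the sum of the previous two.
Track B: 125, 216, 343, 512, 729, 1000. Perfect cubes starting at 5³.
The 13th slot belongs to track A; its 7th term is 121.

121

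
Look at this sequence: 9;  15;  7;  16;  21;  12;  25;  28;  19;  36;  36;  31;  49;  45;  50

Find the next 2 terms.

Split by position mod 3 into 3 tracks.
Subsequence A = 9, 16, 25, 36, 49: perfect squares starting at 3².
Subsequence B = 15, 21, 28, 36, 45: the triangular numbers T_5, T_6, ….
Subsequence C = 7, 12, 19, 31, 50: Fibonacci-style (each term is the sum of the two before it).
Term 16 comes from subsequence A (its 6th entry): 64.
Position 17 falls in subsequence B as its term 6, giving 55.

64, 55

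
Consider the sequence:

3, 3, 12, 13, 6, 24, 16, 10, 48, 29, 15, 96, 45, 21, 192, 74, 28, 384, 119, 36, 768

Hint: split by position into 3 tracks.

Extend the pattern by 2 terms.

193, 45

The terms cycle through 3 interleaved subsequences.
Subsequence A: 3, 13, 16, 29, 45, 74, 119 (a Fibonacci-like recurrence a_n = a_{n-1} + a_{n-2}).
Subsequence B: 3, 6, 10, 15, 21, 28, 36 (the triangular numbers T_2, T_3, …).
Subsequence C: 12, 24, 48, 96, 192, 384, 768 (multiplying by 2 each time).
Position 22 → subsequence A, term 8 = 193.
Position 23 falls in subsequence B as its term 8, giving 45.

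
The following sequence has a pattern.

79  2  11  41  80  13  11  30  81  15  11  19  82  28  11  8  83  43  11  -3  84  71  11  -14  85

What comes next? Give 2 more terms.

114, 11

Split by position mod 4 into 4 tracks.
Track A = 79, 80, 81, 82, 83, 84, 85: arithmetic, step +1.
Track B = 2, 13, 15, 28, 43, 71: Fibonacci-style (each term is the sum of the two before it).
Track C = 11, 11, 11, 11, 11, 11: the constant sequence 11.
Track D = 41, 30, 19, 8, -3, -14: subtracting 11 each time.
The 26th slot belongs to track B; its 7th term is 114.
The 27th slot belongs to track C; its 7th term is 11.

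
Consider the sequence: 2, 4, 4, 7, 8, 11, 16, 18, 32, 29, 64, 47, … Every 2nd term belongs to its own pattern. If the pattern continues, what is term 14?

Taking every 2nd term gives 2 separate tracks.
Track A: 2, 4, 8, 16, 32, 64. Successive powers of 2.
Track B: 4, 7, 11, 18, 29, 47. A Fibonacci-like recurrence a_n = a_{n-1} + a_{n-2}.
The 14th slot belongs to track B; its 7th term is 76.

76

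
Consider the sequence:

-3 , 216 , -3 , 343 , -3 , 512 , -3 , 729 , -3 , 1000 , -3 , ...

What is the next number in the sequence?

Split by position mod 2 into 2 tracks.
Track A: -3, -3, -3, -3, -3, -3. Constant -3.
Track B: 216, 343, 512, 729, 1000. The cubes 6³, 7³, 8³, ….
Position 12 falls in track B as its term 6, giving 1331.

1331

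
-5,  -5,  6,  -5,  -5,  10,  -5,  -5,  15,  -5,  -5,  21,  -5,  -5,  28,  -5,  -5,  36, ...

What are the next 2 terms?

-5, -5

Positions follow the repeating pattern AAB; grouping by letter gives 2 tracks.
Subsequence A: -5, -5, -5, -5, -5, -5, -5, -5, -5, -5, -5, -5 (constant -5).
Subsequence B: 6, 10, 15, 21, 28, 36 (triangular numbers starting at T_3).
Term 19 comes from subsequence A (its 13th entry): -5.
Term 20 comes from subsequence A (its 14th entry): -5.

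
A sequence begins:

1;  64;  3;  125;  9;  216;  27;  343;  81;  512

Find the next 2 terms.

Split by position mod 2 into 2 tracks.
Track A = 1, 3, 9, 27, 81: powers of 3.
Track B = 64, 125, 216, 343, 512: consecutive cubes n³ from n = 4.
The 11th slot belongs to track A; its 6th term is 243.
Term 12 comes from track B (its 6th entry): 729.

243, 729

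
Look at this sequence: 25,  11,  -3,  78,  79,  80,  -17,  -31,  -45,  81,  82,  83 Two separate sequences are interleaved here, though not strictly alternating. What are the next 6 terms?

-59, -73, -87, 84, 85, 86

The slot pattern repeats as AAABBB (period 6), so there are 2 interleaved tracks.
Track A: 25, 11, -3, -17, -31, -45 — linear: a_n = 39 − 14·n.
Track B: 78, 79, 80, 81, 82, 83 — adding 1 each time.
Term 13 comes from track A (its 7th entry): -59.
Position 14 falls in track A as its term 8, giving -73.
The 15th slot belongs to track A; its 9th term is -87.
Term 16 comes from track B (its 7th entry): 84.
Position 17 falls in track B as its term 8, giving 85.
Position 18 → track B, term 9 = 86.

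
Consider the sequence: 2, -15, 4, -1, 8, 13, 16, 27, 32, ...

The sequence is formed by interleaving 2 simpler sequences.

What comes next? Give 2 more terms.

The terms cycle through 2 interleaved subsequences.
Track A: 2, 4, 8, 16, 32 (geometric with ratio 2).
Track B: -15, -1, 13, 27 (arithmetic with common difference +14).
The 10th slot belongs to track B; its 5th term is 41.
Term 11 comes from track A (its 6th entry): 64.

41, 64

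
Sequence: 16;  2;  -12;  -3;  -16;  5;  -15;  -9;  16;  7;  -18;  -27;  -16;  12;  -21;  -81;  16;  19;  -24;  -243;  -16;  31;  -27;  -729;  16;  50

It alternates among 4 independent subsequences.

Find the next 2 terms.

-30, -2187

Taking every 4th term gives 4 separate tracks.
Track A: 16, -16, 16, -16, 16, -16, 16. Alternating ±16.
Track B: 2, 5, 7, 12, 19, 31, 50. Each term equals the sum of the previous two.
Track C: -12, -15, -18, -21, -24, -27. Linear: a_n = -9 − 3·n.
Track D: -3, -9, -27, -81, -243, -729. Geometric with ratio 3.
Position 27 → track C, term 7 = -30.
The 28th slot belongs to track D; its 7th term is -2187.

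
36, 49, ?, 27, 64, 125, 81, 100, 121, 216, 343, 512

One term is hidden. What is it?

The slot pattern repeats as AAABBB (period 6), so there are 2 interleaved tracks.
Track A: 36, 49, ?, 81, 100, 121 (consecutive squares n² from n = 6).
Track B: 27, 64, 125, 216, 343, 512 (perfect cubes starting at 3³).
The gap is track A's term 3; the rule gives 64.

64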